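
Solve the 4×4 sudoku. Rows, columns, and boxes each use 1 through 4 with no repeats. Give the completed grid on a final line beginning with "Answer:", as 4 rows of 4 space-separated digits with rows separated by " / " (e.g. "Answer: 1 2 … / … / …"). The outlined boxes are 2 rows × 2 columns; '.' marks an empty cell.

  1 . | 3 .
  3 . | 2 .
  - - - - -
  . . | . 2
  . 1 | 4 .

Step 1. [r2c2∈{4}] r2c2's peers cover all but 4. So r2c2=4.
Step 2. [r1c4∈{4}] r1c4 has the single candidate 4, so r1c4=4.
Step 3. [r4c4∈{3}] r4c4 has the single candidate 3. So r4c4=3.
Step 4. [r2c4∈{1}] only 1 remains possible at r2c4. So r2c4=1.
Step 5. [r3c3∈{1}] r3c3's peers cover all but 1 ⇒ r3c3=1.
Step 6. [r1c2∈{2}] r1c2's peers cover all but 2. So r1c2=2.
Step 7. [r3c2∈{3}] r3c2 has the single candidate 3. So r3c2=3.
Step 8. [r3c1∈{4}] r3c1's peers cover all but 4, so r3c1=4.
Step 9. [r4c1∈{2}] r4c1's peers cover all but 2, so r4c1=2.

Answer: 1 2 3 4 / 3 4 2 1 / 4 3 1 2 / 2 1 4 3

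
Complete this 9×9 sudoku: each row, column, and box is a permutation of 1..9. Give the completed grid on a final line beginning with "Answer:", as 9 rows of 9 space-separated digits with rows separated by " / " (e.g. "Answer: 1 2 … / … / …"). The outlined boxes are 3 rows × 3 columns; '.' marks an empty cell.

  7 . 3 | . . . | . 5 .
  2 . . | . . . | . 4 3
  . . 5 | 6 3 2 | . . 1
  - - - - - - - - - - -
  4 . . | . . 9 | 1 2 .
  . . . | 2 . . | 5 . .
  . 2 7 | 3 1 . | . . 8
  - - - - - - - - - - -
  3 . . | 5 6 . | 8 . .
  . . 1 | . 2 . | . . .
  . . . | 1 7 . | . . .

Step 1. [r8c4∈{4,8,9}] 9 has one home in box 8: r8c4, so r8c4=9.
Step 2. [r7c6∈{4}] only 4 remains possible at r7c6, so r7c6=4.
Step 3. [r9c3∈{2,4,6,8,9}] 4 has one home in col 3: r9c3 ⇒ r9c3=4.
Step 4. [r5c8∈{3,6,7,9}] r5c8 is the only open cell in box 6 admitting 3, so r5c8=3.
Step 5. [r5c1∈{1,6,8,9}] 1 has one home in col 1: r5c1, so r5c1=1.
Step 6. [r3c8∈{7,8,9}] 8 has one home in col 8: r3c8, so r3c8=8.
Step 7. [r3c1∈{9}] r3c1 has the single candidate 9. So r3c1=9.
Step 8. [r6c7∈{4,6,9}] row 6 places 4 nowhere but r6c7. So r6c7=4.
Step 9. [r6c8∈{6,9}] in row 6, 9 fits only at r6c8, so r6c8=9.
Step 10. [r9c8∈{6}] r9c8 is down to just 6. So r9c8=6.
Step 11. [r8c8∈{7}] nothing but 7 survives at r8c8. So r8c8=7.
Step 12. [r1c4∈{4,8}] in col 4, 4 fits only at r1c4 ⇒ r1c4=4.
Step 13. [r4c2∈{3,5,6,8}] in row 4, 3 fits only at r4c2 ⇒ r4c2=3.
Step 14. [r6c1∈{5,6}] r6c1 is the only open cell in box 4 admitting 5 ⇒ r6c1=5.
Step 15. [r9c1∈{8}] r9c1 has the single candidate 8. So r9c1=8.
Step 16. [r2c6∈{1,5,7,8}] in col 6, 5 fits only at r2c6 ⇒ r2c6=5.
Step 17. [r5c6∈{6,7,8}] across col 6, 7 lands solely at r5c6, so r5c6=7.
Step 18. [r5c9∈{6}] nothing but 6 survives at r5c9, so r5c9=6.
Step 19. [r4c4∈{8}] r4c4's peers cover all but 8 ⇒ r4c4=8.
Step 20. [r2c2∈{1,6,8}] r2c2 is the only open cell in row 2 admitting 1 ⇒ r2c2=1.
Step 21. [r7c3∈{2,9}] 2 has one home in col 3: r7c3, so r7c3=2.
Step 22. [r7c9∈{9}] nothing but 9 survives at r7c9 ⇒ r7c9=9.
Step 23. [r8c6∈{3,8}] row 8 places 8 nowhere but r8c6 ⇒ r8c6=8.
Step 24. [r5c3∈{8,9}] 9 has one home in col 3: r5c3, so r5c3=9.
Step 25. [r2c3∈{6,8}] across col 3, 8 lands solely at r2c3, so r2c3=8.
Step 26. [r2c7∈{6,7,9}] in row 2, 6 fits only at r2c7. So r2c7=6.
Step 27. [r1c9∈{2}] only 2 remains possible at r1c9 ⇒ r1c9=2.
Step 28. [r9c9∈{5}] r9c9 is down to just 5 ⇒ r9c9=5.
Step 29. [r1c2∈{6}] only 6 remains possible at r1c2 ⇒ r1c2=6.
Step 30. [r2c5∈{9}] nothing but 9 survives at r2c5 ⇒ r2c5=9.
Step 31. [r9c7∈{2,3}] across row 9, 2 lands solely at r9c7 ⇒ r9c7=2.
Step 32. [r2c4∈{7}] nothing but 7 survives at r2c4. So r2c4=7.
Step 33. [r4c9∈{7}] r4c9 has the single candidate 7, so r4c9=7.
Step 34. [r4c5∈{5}] r4c5 has the single candidate 5. So r4c5=5.
Step 35. [r7c2∈{7}] only 7 remains possible at r7c2, so r7c2=7.
Step 36. [r6c6∈{6}] r6c6 is down to just 6, so r6c6=6.
Step 37. [r8c7∈{3}] r8c7 has the single candidate 3, so r8c7=3.
Step 38. [r1c7∈{9}] r1c7 is down to just 9, so r1c7=9.
Step 39. [r3c2∈{4}] nothing but 4 survives at r3c2. So r3c2=4.
Step 40. [r5c2∈{8}] r5c2 is down to just 8, so r5c2=8.
Step 41. [r1c6∈{1}] r1c6's peers cover all but 1, so r1c6=1.
Step 42. [r8c1∈{6}] nothing but 6 survives at r8c1 ⇒ r8c1=6.
Step 43. [r9c2∈{9}] r9c2 is down to just 9. So r9c2=9.
Step 44. [r4c3∈{6}] only 6 remains possible at r4c3, so r4c3=6.
Step 45. [r1c5∈{8}] nothing but 8 survives at r1c5, so r1c5=8.
Step 46. [r9c6∈{3}] r9c6 is down to just 3 ⇒ r9c6=3.
Step 47. [r5c5∈{4}] only 4 remains possible at r5c5. So r5c5=4.
Step 48. [r7c8∈{1}] only 1 remains possible at r7c8 ⇒ r7c8=1.
Step 49. [r3c7∈{7}] nothing but 7 survives at r3c7 ⇒ r3c7=7.
Step 50. [r8c2∈{5}] r8c2's peers cover all but 5. So r8c2=5.
Step 51. [r8c9∈{4}] r8c9's peers cover all but 4 ⇒ r8c9=4.

Answer: 7 6 3 4 8 1 9 5 2 / 2 1 8 7 9 5 6 4 3 / 9 4 5 6 3 2 7 8 1 / 4 3 6 8 5 9 1 2 7 / 1 8 9 2 4 7 5 3 6 / 5 2 7 3 1 6 4 9 8 / 3 7 2 5 6 4 8 1 9 / 6 5 1 9 2 8 3 7 4 / 8 9 4 1 7 3 2 6 5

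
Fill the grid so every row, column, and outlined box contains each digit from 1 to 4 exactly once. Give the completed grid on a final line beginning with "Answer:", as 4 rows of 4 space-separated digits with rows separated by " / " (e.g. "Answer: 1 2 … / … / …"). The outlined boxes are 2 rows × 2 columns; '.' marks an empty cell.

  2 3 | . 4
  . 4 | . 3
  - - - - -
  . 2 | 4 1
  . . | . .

Step 1. [r2c1∈{1}] nothing but 1 survives at r2c1, so r2c1=1.
Step 2. [r4c3∈{2,3}] in col 3, 3 fits only at r4c3 ⇒ r4c3=3.
Step 3. [r4c4∈{2}] r4c4's peers cover all but 2 ⇒ r4c4=2.
Step 4. [r3c1∈{3}] r3c1 is down to just 3 ⇒ r3c1=3.
Step 5. [r2c3∈{2}] r2c3 has the single candidate 2. So r2c3=2.
Step 6. [r4c1∈{4}] r4c1 has the single candidate 4 ⇒ r4c1=4.
Step 7. [r4c2∈{1}] r4c2's peers cover all but 1. So r4c2=1.
Step 8. [r1c3∈{1}] only 1 remains possible at r1c3 ⇒ r1c3=1.

Answer: 2 3 1 4 / 1 4 2 3 / 3 2 4 1 / 4 1 3 2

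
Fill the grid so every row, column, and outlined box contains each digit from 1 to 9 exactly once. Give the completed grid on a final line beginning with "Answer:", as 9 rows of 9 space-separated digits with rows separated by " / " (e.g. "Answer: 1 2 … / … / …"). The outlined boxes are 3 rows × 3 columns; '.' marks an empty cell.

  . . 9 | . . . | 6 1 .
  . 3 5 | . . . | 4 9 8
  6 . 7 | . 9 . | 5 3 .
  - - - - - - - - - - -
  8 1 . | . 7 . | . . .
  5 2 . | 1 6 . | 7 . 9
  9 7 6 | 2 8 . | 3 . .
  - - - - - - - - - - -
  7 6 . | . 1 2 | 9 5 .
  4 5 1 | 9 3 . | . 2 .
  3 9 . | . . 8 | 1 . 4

Step 1. [r1c5∈{2,4,5}] across col 5, 4 lands solely at r1c5 ⇒ r1c5=4.
Step 2. [r1c9∈{2,7}] 7 has one home in box 3: r1c9, so r1c9=7.
Step 3. [r8c6∈{6,7}] row 8 places 7 nowhere but r8c6, so r8c6=7.
Step 4. [r4c6∈{3,4,5,9}] 9 has one home in row 4: r4c6 ⇒ r4c6=9.
Step 5. [r6c8∈{4}] r6c8 has the single candidate 4 ⇒ r6c8=4.
Step 6. [r9c4∈{5,6}] in box 8, 6 fits only at r9c4 ⇒ r9c4=6.
Step 7. [r5c6∈{3,4}] 4 has one home in col 6: r5c6 ⇒ r5c6=4.
Step 8. [r4c4∈{3,5}] across box 5, 3 lands solely at r4c4 ⇒ r4c4=3.
Step 9. [r4c9∈{2,5,6}] row 4 places 5 nowhere but r4c9 ⇒ r4c9=5.
Step 10. [r1c2∈{8}] r1c2's peers cover all but 8 ⇒ r1c2=8.
Step 11. [r2c1∈{1,2}] in col 1, 1 fits only at r2c1 ⇒ r2c1=1.
Step 12. [r1c6∈{3,5}] 3 has one home in row 1: r1c6. So r1c6=3.
Step 13. [r6c6∈{5}] r6c6 has the single candidate 5, so r6c6=5.
Step 14. [r2c6∈{6}] nothing but 6 survives at r2c6 ⇒ r2c6=6.
Step 15. [r2c5∈{2}] r2c5 is down to just 2, so r2c5=2.
Step 16. [r3c4∈{8}] only 8 remains possible at r3c4 ⇒ r3c4=8.
Step 17. [r3c6∈{1}] r3c6 is down to just 1 ⇒ r3c6=1.
Step 18. [r4c3∈{4}] r4c3 has the single candidate 4, so r4c3=4.
Step 19. [r8c7∈{8}] only 8 remains possible at r8c7 ⇒ r8c7=8.
Step 20. [r9c5∈{5}] nothing but 5 survives at r9c5 ⇒ r9c5=5.
Step 21. [r7c4∈{4}] r7c4's peers cover all but 4. So r7c4=4.
Step 22. [r8c9∈{6}] r8c9 is down to just 6, so r8c9=6.
Step 23. [r9c8∈{7}] r9c8 is down to just 7. So r9c8=7.
Step 24. [r1c4∈{5}] r1c4 has the single candidate 5 ⇒ r1c4=5.
Step 25. [r4c8∈{6}] nothing but 6 survives at r4c8, so r4c8=6.
Step 26. [r3c9∈{2}] nothing but 2 survives at r3c9 ⇒ r3c9=2.
Step 27. [r7c9∈{3}] only 3 remains possible at r7c9. So r7c9=3.
Step 28. [r9c3∈{2}] only 2 remains possible at r9c3. So r9c3=2.
Step 29. [r5c8∈{8}] r5c8's peers cover all but 8, so r5c8=8.
Step 30. [r5c3∈{3}] nothing but 3 survives at r5c3. So r5c3=3.
Step 31. [r2c4∈{7}] r2c4 is down to just 7. So r2c4=7.
Step 32. [r6c9∈{1}] only 1 remains possible at r6c9, so r6c9=1.
Step 33. [r3c2∈{4}] r3c2 is down to just 4. So r3c2=4.
Step 34. [r7c3∈{8}] r7c3 is down to just 8 ⇒ r7c3=8.
Step 35. [r1c1∈{2}] r1c1's peers cover all but 2. So r1c1=2.
Step 36. [r4c7∈{2}] r4c7's peers cover all but 2, so r4c7=2.

Answer: 2 8 9 5 4 3 6 1 7 / 1 3 5 7 2 6 4 9 8 / 6 4 7 8 9 1 5 3 2 / 8 1 4 3 7 9 2 6 5 / 5 2 3 1 6 4 7 8 9 / 9 7 6 2 8 5 3 4 1 / 7 6 8 4 1 2 9 5 3 / 4 5 1 9 3 7 8 2 6 / 3 9 2 6 5 8 1 7 4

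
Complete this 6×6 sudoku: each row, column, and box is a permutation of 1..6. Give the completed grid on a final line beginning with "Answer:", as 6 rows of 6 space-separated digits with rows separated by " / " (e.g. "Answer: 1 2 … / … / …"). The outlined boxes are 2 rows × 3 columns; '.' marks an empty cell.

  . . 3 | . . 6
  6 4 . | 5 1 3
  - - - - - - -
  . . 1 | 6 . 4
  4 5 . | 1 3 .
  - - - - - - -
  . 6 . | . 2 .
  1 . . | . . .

Step 1. [r2c3∈{2}] r2c3 has the single candidate 2. So r2c3=2.
Step 2. [r6c6∈{5}] r6c6 has the single candidate 5 ⇒ r6c6=5.
Step 3. [r6c3∈{4}] r6c3 is down to just 4 ⇒ r6c3=4.
Step 4. [r3c1∈{2,3}] col 1 places 2 nowhere but r3c1 ⇒ r3c1=2.
Step 5. [r5c1∈{3,5}] across col 1, 3 lands solely at r5c1 ⇒ r5c1=3.
Step 6. [r1c4∈{2,4}] across row 1, 2 lands solely at r1c4. So r1c4=2.
Step 7. [r5c6∈{1}] r5c6 is down to just 1. So r5c6=1.
Step 8. [r6c5∈{6}] nothing but 6 survives at r6c5. So r6c5=6.
Step 9. [r4c3∈{6}] only 6 remains possible at r4c3, so r4c3=6.
Step 10. [r1c5∈{4}] nothing but 4 survives at r1c5. So r1c5=4.
Step 11. [r3c5∈{5}] nothing but 5 survives at r3c5 ⇒ r3c5=5.
Step 12. [r5c4∈{4}] r5c4 has the single candidate 4 ⇒ r5c4=4.
Step 13. [r6c4∈{3}] only 3 remains possible at r6c4. So r6c4=3.
Step 14. [r1c1∈{5}] nothing but 5 survives at r1c1, so r1c1=5.
Step 15. [r3c2∈{3}] nothing but 3 survives at r3c2 ⇒ r3c2=3.
Step 16. [r6c2∈{2}] r6c2 has the single candidate 2, so r6c2=2.
Step 17. [r4c6∈{2}] nothing but 2 survives at r4c6 ⇒ r4c6=2.
Step 18. [r5c3∈{5}] only 5 remains possible at r5c3, so r5c3=5.
Step 19. [r1c2∈{1}] r1c2 is down to just 1. So r1c2=1.

Answer: 5 1 3 2 4 6 / 6 4 2 5 1 3 / 2 3 1 6 5 4 / 4 5 6 1 3 2 / 3 6 5 4 2 1 / 1 2 4 3 6 5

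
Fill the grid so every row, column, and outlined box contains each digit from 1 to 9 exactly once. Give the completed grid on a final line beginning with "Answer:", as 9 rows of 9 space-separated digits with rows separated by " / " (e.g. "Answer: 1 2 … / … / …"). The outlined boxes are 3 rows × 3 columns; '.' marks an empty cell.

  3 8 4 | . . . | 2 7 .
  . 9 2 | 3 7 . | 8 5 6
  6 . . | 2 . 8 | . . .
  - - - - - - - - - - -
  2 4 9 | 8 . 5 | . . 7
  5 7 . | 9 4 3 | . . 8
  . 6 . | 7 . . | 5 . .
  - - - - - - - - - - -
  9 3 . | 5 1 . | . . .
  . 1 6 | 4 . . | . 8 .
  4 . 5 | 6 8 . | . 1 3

Step 1. [r6c6∈{1,2}] box 5 places 1 nowhere but r6c6, so r6c6=1.
Step 2. [r5c8∈{2,6}] r5c8 is the only open cell in row 5 admitting 2 ⇒ r5c8=2.
Step 3. [r4c7∈{1,3,6}] in row 4, 1 fits only at r4c7. So r4c7=1.
Step 4. [r3c7∈{3,4,9}] col 7 places 3 nowhere but r3c7 ⇒ r3c7=3.
Step 5. [r7c7∈{4,6,7}] 4 has one home in col 7: r7c7 ⇒ r7c7=4.
Step 6. [r8c1∈{7}] nothing but 7 survives at r8c1, so r8c1=7.
Step 7. [r8c7∈{9}] r8c7's peers cover all but 9 ⇒ r8c7=9.
Step 8. [r8c6∈{2}] nothing but 2 survives at r8c6. So r8c6=2.
Step 9. [r1c5∈{5,6,9}] row 1 places 5 nowhere but r1c5, so r1c5=5.
Step 10. [r3c5∈{9}] r3c5 is down to just 9. So r3c5=9.
Step 11. [r6c8∈{3,4,9}] 9 has one home in col 8: r6c8 ⇒ r6c8=9.
Step 12. [r3c8∈{4}] r3c8 is down to just 4. So r3c8=4.
Step 13. [r3c9∈{1}] only 1 remains possible at r3c9 ⇒ r3c9=1.
Step 14. [r9c6∈{7,9}] in row 9, 9 fits only at r9c6. So r9c6=9.
Step 15. [r7c3∈{8}] only 8 remains possible at r7c3, so r7c3=8.
Step 16. [r5c7∈{6}] nothing but 6 survives at r5c7. So r5c7=6.
Step 17. [r8c9∈{5}] r8c9's peers cover all but 5. So r8c9=5.
Step 18. [r6c9∈{4}] r6c9's peers cover all but 4, so r6c9=4.
Step 19. [r6c5∈{2}] r6c5 has the single candidate 2. So r6c5=2.
Step 20. [r7c8∈{6}] r7c8 has the single candidate 6. So r7c8=6.
Step 21. [r1c9∈{9}] nothing but 9 survives at r1c9, so r1c9=9.
Step 22. [r3c3∈{7}] nothing but 7 survives at r3c3. So r3c3=7.
Step 23. [r8c5∈{3}] r8c5 has the single candidate 3. So r8c5=3.
Step 24. [r5c3∈{1}] only 1 remains possible at r5c3 ⇒ r5c3=1.
Step 25. [r2c6∈{4}] r2c6 is down to just 4. So r2c6=4.
Step 26. [r3c2∈{5}] r3c2's peers cover all but 5, so r3c2=5.
Step 27. [r7c6∈{7}] nothing but 7 survives at r7c6 ⇒ r7c6=7.
Step 28. [r2c1∈{1}] only 1 remains possible at r2c1, so r2c1=1.
Step 29. [r9c7∈{7}] r9c7's peers cover all but 7, so r9c7=7.
Step 30. [r4c5∈{6}] r4c5 has the single candidate 6, so r4c5=6.
Step 31. [r1c6∈{6}] r1c6's peers cover all but 6. So r1c6=6.
Step 32. [r7c9∈{2}] only 2 remains possible at r7c9. So r7c9=2.
Step 33. [r4c8∈{3}] r4c8 has the single candidate 3. So r4c8=3.
Step 34. [r1c4∈{1}] r1c4's peers cover all but 1, so r1c4=1.
Step 35. [r6c3∈{3}] r6c3 has the single candidate 3. So r6c3=3.
Step 36. [r9c2∈{2}] only 2 remains possible at r9c2, so r9c2=2.
Step 37. [r6c1∈{8}] only 8 remains possible at r6c1 ⇒ r6c1=8.

Answer: 3 8 4 1 5 6 2 7 9 / 1 9 2 3 7 4 8 5 6 / 6 5 7 2 9 8 3 4 1 / 2 4 9 8 6 5 1 3 7 / 5 7 1 9 4 3 6 2 8 / 8 6 3 7 2 1 5 9 4 / 9 3 8 5 1 7 4 6 2 / 7 1 6 4 3 2 9 8 5 / 4 2 5 6 8 9 7 1 3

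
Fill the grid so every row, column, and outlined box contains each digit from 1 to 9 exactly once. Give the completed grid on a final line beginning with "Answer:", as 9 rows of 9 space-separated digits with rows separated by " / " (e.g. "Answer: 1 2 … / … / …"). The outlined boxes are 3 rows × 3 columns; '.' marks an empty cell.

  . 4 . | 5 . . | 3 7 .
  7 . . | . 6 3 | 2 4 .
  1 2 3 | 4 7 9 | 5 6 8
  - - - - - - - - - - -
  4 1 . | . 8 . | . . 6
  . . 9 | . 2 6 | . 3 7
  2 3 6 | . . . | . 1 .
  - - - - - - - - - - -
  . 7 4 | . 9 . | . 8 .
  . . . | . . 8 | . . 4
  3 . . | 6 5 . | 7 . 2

Step 1. [r8c4∈{1,2,3,7}] 7 has one home in row 8: r8c4 ⇒ r8c4=7.
Step 2. [r4c7∈{9}] only 9 remains possible at r4c7 ⇒ r4c7=9.
Step 3. [r8c2∈{5,6,9}] across col 2, 6 lands solely at r8c2, so r8c2=6.
Step 4. [r1c3∈{8}] nothing but 8 survives at r1c3. So r1c3=8.
Step 5. [r1c5∈{1}] only 1 remains possible at r1c5 ⇒ r1c5=1.
Step 6. [r7c1∈{5}] r7c1 has the single candidate 5. So r7c1=5.
Step 7. [r7c4∈{1,2,3}] across col 4, 2 lands solely at r7c4 ⇒ r7c4=2.
Step 8. [r5c2∈{5,8}] in row 5, 5 fits only at r5c2, so r5c2=5.
Step 9. [r7c6∈{1}] only 1 remains possible at r7c6. So r7c6=1.
Step 10. [r6c6∈{4,5,7}] across row 6, 7 lands solely at r6c6, so r6c6=7.
Step 11. [r2c2∈{9}] only 9 remains possible at r2c2, so r2c2=9.
Step 12. [r8c8∈{5,9}] 5 has one home in row 8: r8c8 ⇒ r8c8=5.
Step 13. [r5c7∈{4,8}] across row 5, 4 lands solely at r5c7, so r5c7=4.
Step 14. [r8c7∈{1}] only 1 remains possible at r8c7, so r8c7=1.
Step 15. [r1c6∈{2}] only 2 remains possible at r1c6. So r1c6=2.
Step 16. [r4c6∈{5}] r4c6 has the single candidate 5 ⇒ r4c6=5.
Step 17. [r6c4∈{9}] r6c4 is down to just 9. So r6c4=9.
Step 18. [r5c4∈{1}] nothing but 1 survives at r5c4, so r5c4=1.
Step 19. [r1c9∈{9}] r1c9 has the single candidate 9 ⇒ r1c9=9.
Step 20. [r9c3∈{1}] r9c3 has the single candidate 1, so r9c3=1.
Step 21. [r5c1∈{8}] r5c1's peers cover all but 8. So r5c1=8.
Step 22. [r8c5∈{3}] r8c5 has the single candidate 3, so r8c5=3.
Step 23. [r2c9∈{1}] r2c9 has the single candidate 1, so r2c9=1.
Step 24. [r6c5∈{4}] only 4 remains possible at r6c5. So r6c5=4.
Step 25. [r2c4∈{8}] nothing but 8 survives at r2c4 ⇒ r2c4=8.
Step 26. [r4c4∈{3}] nothing but 3 survives at r4c4, so r4c4=3.
Step 27. [r4c3∈{7}] nothing but 7 survives at r4c3. So r4c3=7.
Step 28. [r8c1∈{9}] r8c1 has the single candidate 9 ⇒ r8c1=9.
Step 29. [r6c9∈{5}] r6c9's peers cover all but 5. So r6c9=5.
Step 30. [r7c7∈{6}] nothing but 6 survives at r7c7, so r7c7=6.
Step 31. [r4c8∈{2}] nothing but 2 survives at r4c8, so r4c8=2.
Step 32. [r1c1∈{6}] r1c1 has the single candidate 6, so r1c1=6.
Step 33. [r7c9∈{3}] r7c9 has the single candidate 3, so r7c9=3.
Step 34. [r6c7∈{8}] r6c7's peers cover all but 8, so r6c7=8.
Step 35. [r9c8∈{9}] r9c8's peers cover all but 9 ⇒ r9c8=9.
Step 36. [r2c3∈{5}] r2c3 is down to just 5. So r2c3=5.
Step 37. [r8c3∈{2}] r8c3 has the single candidate 2, so r8c3=2.
Step 38. [r9c2∈{8}] r9c2 has the single candidate 8. So r9c2=8.
Step 39. [r9c6∈{4}] r9c6's peers cover all but 4, so r9c6=4.

Answer: 6 4 8 5 1 2 3 7 9 / 7 9 5 8 6 3 2 4 1 / 1 2 3 4 7 9 5 6 8 / 4 1 7 3 8 5 9 2 6 / 8 5 9 1 2 6 4 3 7 / 2 3 6 9 4 7 8 1 5 / 5 7 4 2 9 1 6 8 3 / 9 6 2 7 3 8 1 5 4 / 3 8 1 6 5 4 7 9 2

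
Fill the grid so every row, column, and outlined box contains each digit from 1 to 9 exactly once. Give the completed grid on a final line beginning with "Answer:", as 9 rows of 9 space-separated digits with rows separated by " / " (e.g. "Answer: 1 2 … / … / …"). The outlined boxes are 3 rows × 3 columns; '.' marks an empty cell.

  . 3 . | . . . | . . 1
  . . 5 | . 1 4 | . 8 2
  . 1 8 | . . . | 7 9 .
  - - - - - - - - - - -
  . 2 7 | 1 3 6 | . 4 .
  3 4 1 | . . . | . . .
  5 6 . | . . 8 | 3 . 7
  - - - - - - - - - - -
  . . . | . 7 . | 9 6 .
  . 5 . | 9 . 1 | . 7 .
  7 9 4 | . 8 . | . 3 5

Step 1. [r9c6∈{2}] only 2 remains possible at r9c6 ⇒ r9c6=2.
Step 2. [r4c1∈{8,9}] box 4 places 8 nowhere but r4c1, so r4c1=8.
Step 3. [r8c7∈{2,4,8}] in box 9, 2 fits only at r8c7. So r8c7=2.
Step 4. [r8c1∈{6}] r8c1's peers cover all but 6, so r8c1=6.
Step 5. [r1c3∈{2,6,9}] across col 3, 6 lands solely at r1c3. So r1c3=6.
Step 6. [r1c8∈{5}] only 5 remains possible at r1c8. So r1c8=5.
Step 7. [r3c5∈{2,5,6}] col 5 places 6 nowhere but r3c5, so r3c5=6.
Step 8. [r5c5∈{2,5,9}] r5c5 is the only open cell in col 5 admitting 5, so r5c5=5.
Step 9. [r2c4∈{3,7}] across row 2, 3 lands solely at r2c4, so r2c4=3.
Step 10. [r8c5∈{4}] r8c5 has the single candidate 4. So r8c5=4.
Step 11. [r5c9∈{6,8,9}] across col 9, 6 lands solely at r5c9 ⇒ r5c9=6.
Step 12. [r5c6∈{7,9}] across row 5, 9 lands solely at r5c6. So r5c6=9.
Step 13. [r6c5∈{2}] r6c5 has the single candidate 2, so r6c5=2.
Step 14. [r1c4∈{2,7,8}] 8 has one home in row 1: r1c4. So r1c4=8.
Step 15. [r1c1∈{2,4,9}] in row 1, 2 fits only at r1c1 ⇒ r1c1=2.
Step 16. [r3c6∈{5}] r3c6 is down to just 5 ⇒ r3c6=5.
Step 17. [r7c9∈{4,8}] row 7 places 4 nowhere but r7c9 ⇒ r7c9=4.
Step 18. [r7c6∈{3}] r7c6 has the single candidate 3 ⇒ r7c6=3.
Step 19. [r1c7∈{4}] nothing but 4 survives at r1c7. So r1c7=4.
Step 20. [r1c5∈{9}] only 9 remains possible at r1c5, so r1c5=9.
Step 21. [r5c4∈{7}] nothing but 7 survives at r5c4 ⇒ r5c4=7.
Step 22. [r6c4∈{4}] only 4 remains possible at r6c4 ⇒ r6c4=4.
Step 23. [r6c3∈{9}] r6c3's peers cover all but 9 ⇒ r6c3=9.
Step 24. [r8c9∈{8}] r8c9 is down to just 8. So r8c9=8.
Step 25. [r2c2∈{7}] only 7 remains possible at r2c2, so r2c2=7.
Step 26. [r6c8∈{1}] nothing but 1 survives at r6c8, so r6c8=1.
Step 27. [r4c7∈{5}] r4c7 is down to just 5. So r4c7=5.
Step 28. [r4c9∈{9}] r4c9 is down to just 9. So r4c9=9.
Step 29. [r8c3∈{3}] r8c3's peers cover all but 3 ⇒ r8c3=3.
Step 30. [r3c4∈{2}] r3c4 is down to just 2, so r3c4=2.
Step 31. [r3c1∈{4}] r3c1 is down to just 4. So r3c1=4.
Step 32. [r5c8∈{2}] r5c8's peers cover all but 2. So r5c8=2.
Step 33. [r1c6∈{7}] nothing but 7 survives at r1c6, so r1c6=7.
Step 34. [r7c4∈{5}] nothing but 5 survives at r7c4 ⇒ r7c4=5.
Step 35. [r9c7∈{1}] r9c7's peers cover all but 1, so r9c7=1.
Step 36. [r7c2∈{8}] r7c2 has the single candidate 8, so r7c2=8.
Step 37. [r7c1∈{1}] r7c1 has the single candidate 1, so r7c1=1.
Step 38. [r3c9∈{3}] only 3 remains possible at r3c9. So r3c9=3.
Step 39. [r2c1∈{9}] r2c1 is down to just 9, so r2c1=9.
Step 40. [r9c4∈{6}] nothing but 6 survives at r9c4. So r9c4=6.
Step 41. [r7c3∈{2}] nothing but 2 survives at r7c3, so r7c3=2.
Step 42. [r2c7∈{6}] r2c7 has the single candidate 6 ⇒ r2c7=6.
Step 43. [r5c7∈{8}] only 8 remains possible at r5c7 ⇒ r5c7=8.

Answer: 2 3 6 8 9 7 4 5 1 / 9 7 5 3 1 4 6 8 2 / 4 1 8 2 6 5 7 9 3 / 8 2 7 1 3 6 5 4 9 / 3 4 1 7 5 9 8 2 6 / 5 6 9 4 2 8 3 1 7 / 1 8 2 5 7 3 9 6 4 / 6 5 3 9 4 1 2 7 8 / 7 9 4 6 8 2 1 3 5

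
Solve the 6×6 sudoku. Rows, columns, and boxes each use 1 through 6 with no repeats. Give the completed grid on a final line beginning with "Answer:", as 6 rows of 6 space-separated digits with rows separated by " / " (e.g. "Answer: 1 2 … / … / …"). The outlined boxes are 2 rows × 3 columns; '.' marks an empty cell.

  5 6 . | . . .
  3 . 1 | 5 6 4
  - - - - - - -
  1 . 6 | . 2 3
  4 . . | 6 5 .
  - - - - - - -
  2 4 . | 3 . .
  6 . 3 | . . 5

Step 1. [r5c5∈{1}] only 1 remains possible at r5c5, so r5c5=1.
Step 2. [r1c6∈{1,2}] in col 6, 2 fits only at r1c6 ⇒ r1c6=2.
Step 3. [r2c2∈{2}] nothing but 2 survives at r2c2. So r2c2=2.
Step 4. [r6c5∈{4}] r6c5's peers cover all but 4 ⇒ r6c5=4.
Step 5. [r6c2∈{1}] r6c2 has the single candidate 1 ⇒ r6c2=1.
Step 6. [r4c3∈{2}] only 2 remains possible at r4c3 ⇒ r4c3=2.
Step 7. [r5c3∈{5}] only 5 remains possible at r5c3 ⇒ r5c3=5.
Step 8. [r3c4∈{4}] only 4 remains possible at r3c4 ⇒ r3c4=4.
Step 9. [r1c5∈{3}] r1c5 is down to just 3 ⇒ r1c5=3.
Step 10. [r3c2∈{5}] r3c2 has the single candidate 5 ⇒ r3c2=5.
Step 11. [r4c6∈{1}] r4c6 is down to just 1. So r4c6=1.
Step 12. [r1c3∈{4}] nothing but 4 survives at r1c3. So r1c3=4.
Step 13. [r1c4∈{1}] only 1 remains possible at r1c4 ⇒ r1c4=1.
Step 14. [r5c6∈{6}] nothing but 6 survives at r5c6, so r5c6=6.
Step 15. [r4c2∈{3}] r4c2's peers cover all but 3 ⇒ r4c2=3.
Step 16. [r6c4∈{2}] r6c4 has the single candidate 2. So r6c4=2.

Answer: 5 6 4 1 3 2 / 3 2 1 5 6 4 / 1 5 6 4 2 3 / 4 3 2 6 5 1 / 2 4 5 3 1 6 / 6 1 3 2 4 5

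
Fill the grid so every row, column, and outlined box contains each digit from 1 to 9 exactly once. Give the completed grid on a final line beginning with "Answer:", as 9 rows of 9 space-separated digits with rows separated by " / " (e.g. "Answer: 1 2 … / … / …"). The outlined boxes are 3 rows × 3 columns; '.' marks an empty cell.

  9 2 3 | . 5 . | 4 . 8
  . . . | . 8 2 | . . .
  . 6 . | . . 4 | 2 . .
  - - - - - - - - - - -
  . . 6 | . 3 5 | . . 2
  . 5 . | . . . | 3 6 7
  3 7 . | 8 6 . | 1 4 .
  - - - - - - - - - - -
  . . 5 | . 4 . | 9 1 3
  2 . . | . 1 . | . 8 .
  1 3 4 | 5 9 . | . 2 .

Step 1. [r4c4∈{1,4,7,9}] 7 has one home in row 4: r4c4 ⇒ r4c4=7.
Step 2. [r9c9∈{6}] r9c9 is down to just 6 ⇒ r9c9=6.
Step 3. [r4c2∈{1,4,8,9}] row 4 places 1 nowhere but r4c2, so r4c2=1.
Step 4. [r6c9∈{5,9}] in row 6, 5 fits only at r6c9. So r6c9=5.
Step 5. [r3c5∈{7}] r3c5 has the single candidate 7. So r3c5=7.
Step 6. [r5c4∈{1,2,4,9}] in col 4, 4 fits only at r5c4. So r5c4=4.
Step 7. [r5c1∈{8}] nothing but 8 survives at r5c1, so r5c1=8.
Step 8. [r8c6∈{3,6,7}] col 6 places 3 nowhere but r8c6. So r8c6=3.
Step 9. [r8c4∈{6}] nothing but 6 survives at r8c4 ⇒ r8c4=6.
Step 10. [r9c7∈{7}] nothing but 7 survives at r9c7. So r9c7=7.
Step 11. [r8c3∈{7,9}] in row 8, 7 fits only at r8c3, so r8c3=7.
Step 12. [r2c3∈{1}] nothing but 1 survives at r2c3, so r2c3=1.
Step 13. [r2c9∈{9}] r2c9 has the single candidate 9 ⇒ r2c9=9.
Step 14. [r2c1∈{4,5,7}] r2c1 is the only open cell in col 1 admitting 7, so r2c1=7.
Step 15. [r1c4∈{1}] r1c4 is down to just 1, so r1c4=1.
Step 16. [r6c3∈{2,9}] r6c3 is the only open cell in row 6 admitting 2 ⇒ r6c3=2.
Step 17. [r2c4∈{3}] r2c4's peers cover all but 3 ⇒ r2c4=3.
Step 18. [r2c8∈{5}] r2c8 is down to just 5, so r2c8=5.
Step 19. [r5c6∈{1,9}] across row 5, 1 lands solely at r5c6 ⇒ r5c6=1.
Step 20. [r7c2∈{8}] r7c2's peers cover all but 8 ⇒ r7c2=8.
Step 21. [r3c8∈{3}] r3c8 is down to just 3 ⇒ r3c8=3.
Step 22. [r7c1∈{6}] r7c1 has the single candidate 6. So r7c1=6.
Step 23. [r2c2∈{4}] r2c2 is down to just 4. So r2c2=4.
Step 24. [r8c2∈{9}] r8c2 has the single candidate 9. So r8c2=9.
Step 25. [r3c9∈{1}] r3c9's peers cover all but 1, so r3c9=1.
Step 26. [r5c5∈{2}] r5c5 has the single candidate 2. So r5c5=2.
Step 27. [r6c6∈{9}] r6c6 has the single candidate 9. So r6c6=9.
Step 28. [r4c7∈{8}] nothing but 8 survives at r4c7 ⇒ r4c7=8.
Step 29. [r1c6∈{6}] nothing but 6 survives at r1c6, so r1c6=6.
Step 30. [r3c4∈{9}] r3c4's peers cover all but 9, so r3c4=9.
Step 31. [r3c1∈{5}] only 5 remains possible at r3c1 ⇒ r3c1=5.
Step 32. [r5c3∈{9}] r5c3 has the single candidate 9, so r5c3=9.
Step 33. [r1c8∈{7}] nothing but 7 survives at r1c8. So r1c8=7.
Step 34. [r2c7∈{6}] nothing but 6 survives at r2c7 ⇒ r2c7=6.
Step 35. [r4c8∈{9}] only 9 remains possible at r4c8. So r4c8=9.
Step 36. [r4c1∈{4}] r4c1's peers cover all but 4. So r4c1=4.
Step 37. [r3c3∈{8}] r3c3 is down to just 8, so r3c3=8.
Step 38. [r7c4∈{2}] r7c4 has the single candidate 2. So r7c4=2.
Step 39. [r8c7∈{5}] nothing but 5 survives at r8c7, so r8c7=5.
Step 40. [r7c6∈{7}] r7c6's peers cover all but 7 ⇒ r7c6=7.
Step 41. [r9c6∈{8}] r9c6's peers cover all but 8, so r9c6=8.
Step 42. [r8c9∈{4}] only 4 remains possible at r8c9 ⇒ r8c9=4.

Answer: 9 2 3 1 5 6 4 7 8 / 7 4 1 3 8 2 6 5 9 / 5 6 8 9 7 4 2 3 1 / 4 1 6 7 3 5 8 9 2 / 8 5 9 4 2 1 3 6 7 / 3 7 2 8 6 9 1 4 5 / 6 8 5 2 4 7 9 1 3 / 2 9 7 6 1 3 5 8 4 / 1 3 4 5 9 8 7 2 6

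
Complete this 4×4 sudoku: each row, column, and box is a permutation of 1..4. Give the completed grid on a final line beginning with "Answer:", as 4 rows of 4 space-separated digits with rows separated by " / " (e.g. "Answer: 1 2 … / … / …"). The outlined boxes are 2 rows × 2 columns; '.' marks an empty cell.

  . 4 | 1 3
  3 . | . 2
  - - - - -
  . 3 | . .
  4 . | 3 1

Step 1. [r3c3∈{2,4}] in col 3, 2 fits only at r3c3. So r3c3=2.
Step 2. [r3c4∈{4}] r3c4's peers cover all but 4. So r3c4=4.
Step 3. [r2c3∈{4}] r2c3 has the single candidate 4 ⇒ r2c3=4.
Step 4. [r2c2∈{1}] only 1 remains possible at r2c2. So r2c2=1.
Step 5. [r4c2∈{2}] only 2 remains possible at r4c2, so r4c2=2.
Step 6. [r1c1∈{2}] r1c1 is down to just 2 ⇒ r1c1=2.
Step 7. [r3c1∈{1}] nothing but 1 survives at r3c1. So r3c1=1.

Answer: 2 4 1 3 / 3 1 4 2 / 1 3 2 4 / 4 2 3 1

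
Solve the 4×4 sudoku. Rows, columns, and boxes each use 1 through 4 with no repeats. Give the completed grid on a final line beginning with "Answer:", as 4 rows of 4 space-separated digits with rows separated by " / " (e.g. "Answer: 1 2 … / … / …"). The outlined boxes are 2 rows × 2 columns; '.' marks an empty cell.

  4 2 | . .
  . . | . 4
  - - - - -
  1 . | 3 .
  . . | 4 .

Step 1. [r2c2∈{1,3}] in col 2, 1 fits only at r2c2 ⇒ r2c2=1.
Step 2. [r4c4∈{1,2}] r4c4 is the only open cell in row 4 admitting 1. So r4c4=1.
Step 3. [r2c1∈{3}] r2c1 has the single candidate 3 ⇒ r2c1=3.
Step 4. [r4c2∈{3}] r4c2 has the single candidate 3 ⇒ r4c2=3.
Step 5. [r4c1∈{2}] r4c1's peers cover all but 2, so r4c1=2.
Step 6. [r1c4∈{3}] r1c4 has the single candidate 3 ⇒ r1c4=3.
Step 7. [r2c3∈{2}] nothing but 2 survives at r2c3 ⇒ r2c3=2.
Step 8. [r1c3∈{1}] r1c3 is down to just 1 ⇒ r1c3=1.
Step 9. [r3c2∈{4}] r3c2's peers cover all but 4, so r3c2=4.
Step 10. [r3c4∈{2}] r3c4 is down to just 2. So r3c4=2.

Answer: 4 2 1 3 / 3 1 2 4 / 1 4 3 2 / 2 3 4 1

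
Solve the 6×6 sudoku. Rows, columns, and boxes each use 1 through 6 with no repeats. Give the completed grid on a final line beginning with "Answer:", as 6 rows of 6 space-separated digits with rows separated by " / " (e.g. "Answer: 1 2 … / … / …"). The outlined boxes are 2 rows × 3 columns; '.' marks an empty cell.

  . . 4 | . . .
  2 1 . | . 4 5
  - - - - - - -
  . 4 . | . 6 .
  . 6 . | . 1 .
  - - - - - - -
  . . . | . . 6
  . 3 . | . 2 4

Step 1. [r5c5∈{3,5}] in col 5, 5 fits only at r5c5 ⇒ r5c5=5.
Step 2. [r5c4∈{1,3}] across row 5, 3 lands solely at r5c4 ⇒ r5c4=3.
Step 3. [r2c3∈{3,6}] 3 has one home in row 2: r2c3 ⇒ r2c3=3.
Step 4. [r6c4∈{1}] r6c4's peers cover all but 1. So r6c4=1.
Step 5. [r1c1∈{5,6}] r1c1 is the only open cell in box 1 admitting 6, so r1c1=6.
Step 6. [r6c1∈{5}] nothing but 5 survives at r6c1, so r6c1=5.
Step 7. [r1c4∈{2}] r1c4 is down to just 2. So r1c4=2.
Step 8. [r3c4∈{5}] r3c4 has the single candidate 5. So r3c4=5.
Step 9. [r4c1∈{3}] r4c1 is down to just 3 ⇒ r4c1=3.
Step 10. [r3c1∈{1}] only 1 remains possible at r3c1 ⇒ r3c1=1.
Step 11. [r3c3∈{2}] r3c3 has the single candidate 2 ⇒ r3c3=2.
Step 12. [r3c6∈{3}] r3c6's peers cover all but 3 ⇒ r3c6=3.
Step 13. [r2c4∈{6}] only 6 remains possible at r2c4 ⇒ r2c4=6.
Step 14. [r4c3∈{5}] only 5 remains possible at r4c3. So r4c3=5.
Step 15. [r6c3∈{6}] r6c3's peers cover all but 6, so r6c3=6.
Step 16. [r4c6∈{2}] r4c6 has the single candidate 2 ⇒ r4c6=2.
Step 17. [r5c3∈{1}] nothing but 1 survives at r5c3. So r5c3=1.
Step 18. [r5c1∈{4}] r5c1 is down to just 4. So r5c1=4.
Step 19. [r1c5∈{3}] r1c5 has the single candidate 3 ⇒ r1c5=3.
Step 20. [r1c6∈{1}] nothing but 1 survives at r1c6 ⇒ r1c6=1.
Step 21. [r4c4∈{4}] r4c4 has the single candidate 4, so r4c4=4.
Step 22. [r1c2∈{5}] r1c2 is down to just 5, so r1c2=5.
Step 23. [r5c2∈{2}] only 2 remains possible at r5c2, so r5c2=2.

Answer: 6 5 4 2 3 1 / 2 1 3 6 4 5 / 1 4 2 5 6 3 / 3 6 5 4 1 2 / 4 2 1 3 5 6 / 5 3 6 1 2 4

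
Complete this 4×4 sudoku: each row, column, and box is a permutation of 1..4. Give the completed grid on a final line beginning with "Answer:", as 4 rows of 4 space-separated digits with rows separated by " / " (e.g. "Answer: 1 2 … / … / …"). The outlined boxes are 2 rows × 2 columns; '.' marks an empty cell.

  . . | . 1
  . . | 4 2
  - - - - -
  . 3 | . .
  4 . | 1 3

Step 1. [r4c2∈{2}] r4c2 has the single candidate 2 ⇒ r4c2=2.
Step 2. [r2c1∈{1,3}] 3 has one home in row 2: r2c1. So r2c1=3.
Step 3. [r3c3∈{2}] r3c3 has the single candidate 2, so r3c3=2.
Step 4. [r1c3∈{3}] r1c3 is down to just 3. So r1c3=3.
Step 5. [r3c1∈{1}] r3c1 has the single candidate 1 ⇒ r3c1=1.
Step 6. [r1c2∈{4}] nothing but 4 survives at r1c2. So r1c2=4.
Step 7. [r3c4∈{4}] only 4 remains possible at r3c4 ⇒ r3c4=4.
Step 8. [r2c2∈{1}] r2c2 is down to just 1. So r2c2=1.
Step 9. [r1c1∈{2}] only 2 remains possible at r1c1, so r1c1=2.

Answer: 2 4 3 1 / 3 1 4 2 / 1 3 2 4 / 4 2 1 3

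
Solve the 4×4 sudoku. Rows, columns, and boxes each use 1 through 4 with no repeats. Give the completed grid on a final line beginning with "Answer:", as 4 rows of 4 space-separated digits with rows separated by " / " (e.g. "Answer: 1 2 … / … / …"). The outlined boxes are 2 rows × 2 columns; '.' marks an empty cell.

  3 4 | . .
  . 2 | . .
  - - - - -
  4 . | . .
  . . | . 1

Step 1. [r4c3∈{2,3,4}] r4c3 is the only open cell in row 4 admitting 4, so r4c3=4.
Step 2. [r1c4∈{2}] r1c4 is down to just 2 ⇒ r1c4=2.
Step 3. [r3c4∈{3}] r3c4 is down to just 3, so r3c4=3.
Step 4. [r1c3∈{1}] r1c3 has the single candidate 1 ⇒ r1c3=1.
Step 5. [r4c2∈{3}] only 3 remains possible at r4c2. So r4c2=3.
Step 6. [r3c3∈{2}] r3c3 has the single candidate 2, so r3c3=2.
Step 7. [r3c2∈{1}] only 1 remains possible at r3c2. So r3c2=1.
Step 8. [r2c4∈{4}] r2c4 has the single candidate 4 ⇒ r2c4=4.
Step 9. [r4c1∈{2}] nothing but 2 survives at r4c1, so r4c1=2.
Step 10. [r2c3∈{3}] r2c3 is down to just 3. So r2c3=3.
Step 11. [r2c1∈{1}] r2c1 is down to just 1. So r2c1=1.

Answer: 3 4 1 2 / 1 2 3 4 / 4 1 2 3 / 2 3 4 1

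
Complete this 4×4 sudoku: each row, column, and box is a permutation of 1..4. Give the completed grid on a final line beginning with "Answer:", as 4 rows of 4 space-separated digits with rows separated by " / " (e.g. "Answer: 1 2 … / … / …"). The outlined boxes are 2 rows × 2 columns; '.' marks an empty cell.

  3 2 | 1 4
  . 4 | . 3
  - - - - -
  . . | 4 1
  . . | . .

Step 1. [r4c2∈{1,3}] col 2 places 1 nowhere but r4c2, so r4c2=1.
Step 2. [r4c4∈{2}] r4c4 is down to just 2. So r4c4=2.
Step 3. [r4c3∈{3}] r4c3 has the single candidate 3 ⇒ r4c3=3.
Step 4. [r2c3∈{2}] r2c3 has the single candidate 2. So r2c3=2.
Step 5. [r2c1∈{1}] r2c1 has the single candidate 1, so r2c1=1.
Step 6. [r3c1∈{2}] r3c1's peers cover all but 2. So r3c1=2.
Step 7. [r4c1∈{4}] only 4 remains possible at r4c1. So r4c1=4.
Step 8. [r3c2∈{3}] r3c2's peers cover all but 3. So r3c2=3.

Answer: 3 2 1 4 / 1 4 2 3 / 2 3 4 1 / 4 1 3 2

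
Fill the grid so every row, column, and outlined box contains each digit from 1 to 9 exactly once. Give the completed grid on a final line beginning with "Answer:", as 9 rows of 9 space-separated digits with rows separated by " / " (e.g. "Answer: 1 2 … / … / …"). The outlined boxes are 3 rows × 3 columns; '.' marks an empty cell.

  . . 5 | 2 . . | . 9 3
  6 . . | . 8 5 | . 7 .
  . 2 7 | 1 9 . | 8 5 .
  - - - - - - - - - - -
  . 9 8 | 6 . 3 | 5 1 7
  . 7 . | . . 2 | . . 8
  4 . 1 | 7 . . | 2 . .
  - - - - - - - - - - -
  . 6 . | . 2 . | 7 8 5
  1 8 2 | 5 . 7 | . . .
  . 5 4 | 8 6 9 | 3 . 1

Step 1. [r3c1∈{3}] nothing but 3 survives at r3c1, so r3c1=3.
Step 2. [r4c5∈{4}] r4c5 is down to just 4, so r4c5=4.
Step 3. [r6c9∈{6,9}] across row 6, 9 lands solely at r6c9, so r6c9=9.
Step 4. [r6c8∈{3,6}] row 6 places 6 nowhere but r6c8, so r6c8=6.
Step 5. [r5c7∈{4}] r5c7's peers cover all but 4, so r5c7=4.
Step 6. [r7c3∈{3,9}] r7c3 is the only open cell in box 7 admitting 3. So r7c3=3.
Step 7. [r7c4∈{4}] r7c4 is down to just 4. So r7c4=4.
Step 8. [r2c7∈{1}] r2c7 has the single candidate 1, so r2c7=1.
Step 9. [r1c7∈{6}] r1c7 has the single candidate 6, so r1c7=6.
Step 10. [r3c9∈{4}] r3c9 is down to just 4. So r3c9=4.
Step 11. [r6c5∈{5}] only 5 remains possible at r6c5. So r6c5=5.
Step 12. [r1c2∈{1,4}] r1c2 is the only open cell in row 1 admitting 1. So r1c2=1.
Step 13. [r7c6∈{1}] only 1 remains possible at r7c6. So r7c6=1.
Step 14. [r4c1∈{2}] r4c1 has the single candidate 2 ⇒ r4c1=2.
Step 15. [r8c5∈{3}] nothing but 3 survives at r8c5 ⇒ r8c5=3.
Step 16. [r2c3∈{9}] r2c3's peers cover all but 9 ⇒ r2c3=9.
Step 17. [r7c1∈{9}] r7c1 is down to just 9 ⇒ r7c1=9.
Step 18. [r1c1∈{8}] r1c1's peers cover all but 8 ⇒ r1c1=8.
Step 19. [r8c7∈{9}] r8c7 is down to just 9 ⇒ r8c7=9.
Step 20. [r8c8∈{4}] only 4 remains possible at r8c8, so r8c8=4.
Step 21. [r5c5∈{1}] nothing but 1 survives at r5c5, so r5c5=1.
Step 22. [r5c1∈{5}] r5c1 has the single candidate 5 ⇒ r5c1=5.
Step 23. [r9c8∈{2}] r9c8's peers cover all but 2 ⇒ r9c8=2.
Step 24. [r1c6∈{4}] r1c6 has the single candidate 4. So r1c6=4.
Step 25. [r5c4∈{9}] nothing but 9 survives at r5c4, so r5c4=9.
Step 26. [r6c6∈{8}] r6c6's peers cover all but 8 ⇒ r6c6=8.
Step 27. [r3c6∈{6}] r3c6's peers cover all but 6. So r3c6=6.
Step 28. [r6c2∈{3}] r6c2 has the single candidate 3 ⇒ r6c2=3.
Step 29. [r2c9∈{2}] nothing but 2 survives at r2c9. So r2c9=2.
Step 30. [r9c1∈{7}] nothing but 7 survives at r9c1. So r9c1=7.
Step 31. [r2c4∈{3}] r2c4's peers cover all but 3. So r2c4=3.
Step 32. [r2c2∈{4}] nothing but 4 survives at r2c2 ⇒ r2c2=4.
Step 33. [r5c3∈{6}] only 6 remains possible at r5c3 ⇒ r5c3=6.
Step 34. [r1c5∈{7}] r1c5 has the single candidate 7, so r1c5=7.
Step 35. [r5c8∈{3}] r5c8 is down to just 3 ⇒ r5c8=3.
Step 36. [r8c9∈{6}] r8c9's peers cover all but 6 ⇒ r8c9=6.

Answer: 8 1 5 2 7 4 6 9 3 / 6 4 9 3 8 5 1 7 2 / 3 2 7 1 9 6 8 5 4 / 2 9 8 6 4 3 5 1 7 / 5 7 6 9 1 2 4 3 8 / 4 3 1 7 5 8 2 6 9 / 9 6 3 4 2 1 7 8 5 / 1 8 2 5 3 7 9 4 6 / 7 5 4 8 6 9 3 2 1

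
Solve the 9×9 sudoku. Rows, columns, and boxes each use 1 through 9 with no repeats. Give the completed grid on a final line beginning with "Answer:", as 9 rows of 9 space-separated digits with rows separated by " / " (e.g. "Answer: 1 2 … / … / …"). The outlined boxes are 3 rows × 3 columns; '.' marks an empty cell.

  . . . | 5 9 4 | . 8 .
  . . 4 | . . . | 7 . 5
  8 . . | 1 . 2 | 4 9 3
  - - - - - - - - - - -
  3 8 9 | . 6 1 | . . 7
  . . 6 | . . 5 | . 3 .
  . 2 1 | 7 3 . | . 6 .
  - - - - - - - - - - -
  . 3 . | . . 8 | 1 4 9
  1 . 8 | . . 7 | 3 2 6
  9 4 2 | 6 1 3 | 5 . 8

Step 1. [r3c2∈{5,6,7}] in row 3, 6 fits only at r3c2, so r3c2=6.
Step 2. [r4c4∈{2,4}] r4c4 is the only open cell in row 4 admitting 4. So r4c4=4.
Step 3. [r5c9∈{1,2,4}] in row 5, 1 fits only at r5c9 ⇒ r5c9=1.
Step 4. [r8c2∈{5}] nothing but 5 survives at r8c2. So r8c2=5.
Step 5. [r7c3∈{7}] nothing but 7 survives at r7c3, so r7c3=7.
Step 6. [r5c2∈{7}] r5c2 is down to just 7. So r5c2=7.
Step 7. [r6c6∈{9}] r6c6 is down to just 9, so r6c6=9.
Step 8. [r7c4∈{2}] r7c4's peers cover all but 2. So r7c4=2.
Step 9. [r5c4∈{8}] r5c4's peers cover all but 8. So r5c4=8.
Step 10. [r1c9∈{2}] nothing but 2 survives at r1c9 ⇒ r1c9=2.
Step 11. [r6c1∈{4,5}] r6c1 is the only open cell in row 6 admitting 5 ⇒ r6c1=5.
Step 12. [r5c7∈{2,9}] in row 5, 9 fits only at r5c7, so r5c7=9.
Step 13. [r2c2∈{1,9}] r2c2 is the only open cell in row 2 admitting 9 ⇒ r2c2=9.
Step 14. [r1c2∈{1}] r1c2 has the single candidate 1. So r1c2=1.
Step 15. [r6c7∈{8}] r6c7 has the single candidate 8. So r6c7=8.
Step 16. [r5c5∈{2}] nothing but 2 survives at r5c5 ⇒ r5c5=2.
Step 17. [r7c1∈{6}] only 6 remains possible at r7c1, so r7c1=6.
Step 18. [r1c1∈{7}] r1c1's peers cover all but 7, so r1c1=7.
Step 19. [r2c6∈{6}] r2c6 is down to just 6, so r2c6=6.
Step 20. [r7c5∈{5}] nothing but 5 survives at r7c5. So r7c5=5.
Step 21. [r5c1∈{4}] nothing but 4 survives at r5c1 ⇒ r5c1=4.
Step 22. [r8c4∈{9}] r8c4 has the single candidate 9 ⇒ r8c4=9.
Step 23. [r8c5∈{4}] r8c5's peers cover all but 4. So r8c5=4.
Step 24. [r4c7∈{2}] r4c7's peers cover all but 2. So r4c7=2.
Step 25. [r4c8∈{5}] only 5 remains possible at r4c8. So r4c8=5.
Step 26. [r3c3∈{5}] only 5 remains possible at r3c3 ⇒ r3c3=5.
Step 27. [r9c8∈{7}] only 7 remains possible at r9c8, so r9c8=7.
Step 28. [r1c7∈{6}] nothing but 6 survives at r1c7. So r1c7=6.
Step 29. [r2c5∈{8}] r2c5 has the single candidate 8 ⇒ r2c5=8.
Step 30. [r6c9∈{4}] nothing but 4 survives at r6c9, so r6c9=4.
Step 31. [r3c5∈{7}] only 7 remains possible at r3c5, so r3c5=7.
Step 32. [r2c4∈{3}] r2c4 is down to just 3. So r2c4=3.
Step 33. [r2c1∈{2}] only 2 remains possible at r2c1 ⇒ r2c1=2.
Step 34. [r1c3∈{3}] r1c3 has the single candidate 3 ⇒ r1c3=3.
Step 35. [r2c8∈{1}] r2c8's peers cover all but 1. So r2c8=1.

Answer: 7 1 3 5 9 4 6 8 2 / 2 9 4 3 8 6 7 1 5 / 8 6 5 1 7 2 4 9 3 / 3 8 9 4 6 1 2 5 7 / 4 7 6 8 2 5 9 3 1 / 5 2 1 7 3 9 8 6 4 / 6 3 7 2 5 8 1 4 9 / 1 5 8 9 4 7 3 2 6 / 9 4 2 6 1 3 5 7 8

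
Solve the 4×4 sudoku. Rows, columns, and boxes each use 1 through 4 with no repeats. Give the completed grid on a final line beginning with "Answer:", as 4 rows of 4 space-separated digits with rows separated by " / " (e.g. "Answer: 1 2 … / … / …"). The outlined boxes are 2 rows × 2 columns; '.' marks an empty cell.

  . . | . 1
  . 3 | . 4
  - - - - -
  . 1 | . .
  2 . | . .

Step 1. [r4c4∈{3}] r4c4's peers cover all but 3 ⇒ r4c4=3.
Step 2. [r4c2∈{4}] r4c2's peers cover all but 4, so r4c2=4.
Step 3. [r2c3∈{2}] r2c3's peers cover all but 2. So r2c3=2.
Step 4. [r1c1∈{4}] r1c1 is down to just 4, so r1c1=4.
Step 5. [r1c3∈{3}] r1c3 is down to just 3. So r1c3=3.
Step 6. [r4c3∈{1}] r4c3 is down to just 1. So r4c3=1.
Step 7. [r2c1∈{1}] r2c1 has the single candidate 1. So r2c1=1.
Step 8. [r3c3∈{4}] r3c3's peers cover all but 4, so r3c3=4.
Step 9. [r3c4∈{2}] r3c4's peers cover all but 2 ⇒ r3c4=2.
Step 10. [r1c2∈{2}] r1c2 is down to just 2, so r1c2=2.
Step 11. [r3c1∈{3}] r3c1's peers cover all but 3, so r3c1=3.

Answer: 4 2 3 1 / 1 3 2 4 / 3 1 4 2 / 2 4 1 3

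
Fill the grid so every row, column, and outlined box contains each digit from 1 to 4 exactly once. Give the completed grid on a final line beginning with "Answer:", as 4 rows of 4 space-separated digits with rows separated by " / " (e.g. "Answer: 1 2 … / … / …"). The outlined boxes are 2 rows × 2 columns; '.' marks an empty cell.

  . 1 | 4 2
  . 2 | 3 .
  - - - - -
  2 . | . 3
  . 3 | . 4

Step 1. [r3c3∈{1}] only 1 remains possible at r3c3 ⇒ r3c3=1.
Step 2. [r1c1∈{3}] nothing but 3 survives at r1c1 ⇒ r1c1=3.
Step 3. [r2c1∈{4}] nothing but 4 survives at r2c1, so r2c1=4.
Step 4. [r2c4∈{1}] r2c4 is down to just 1 ⇒ r2c4=1.
Step 5. [r3c2∈{4}] nothing but 4 survives at r3c2. So r3c2=4.
Step 6. [r4c1∈{1}] nothing but 1 survives at r4c1. So r4c1=1.
Step 7. [r4c3∈{2}] r4c3's peers cover all but 2. So r4c3=2.

Answer: 3 1 4 2 / 4 2 3 1 / 2 4 1 3 / 1 3 2 4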